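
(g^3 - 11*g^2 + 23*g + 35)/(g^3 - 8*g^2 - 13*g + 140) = (g + 1)/(g + 4)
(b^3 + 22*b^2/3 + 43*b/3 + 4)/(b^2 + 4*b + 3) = (3*b^2 + 13*b + 4)/(3*(b + 1))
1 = 1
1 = 1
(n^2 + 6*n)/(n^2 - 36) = n/(n - 6)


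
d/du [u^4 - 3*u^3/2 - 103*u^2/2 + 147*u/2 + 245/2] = 4*u^3 - 9*u^2/2 - 103*u + 147/2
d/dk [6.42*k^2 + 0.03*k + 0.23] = 12.84*k + 0.03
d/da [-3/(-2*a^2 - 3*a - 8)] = 3*(-4*a - 3)/(2*a^2 + 3*a + 8)^2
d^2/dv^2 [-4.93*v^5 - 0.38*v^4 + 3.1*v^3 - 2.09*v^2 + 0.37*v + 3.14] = -98.6*v^3 - 4.56*v^2 + 18.6*v - 4.18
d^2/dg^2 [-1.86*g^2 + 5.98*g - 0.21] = -3.72000000000000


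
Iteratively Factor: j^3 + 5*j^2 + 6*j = (j + 2)*(j^2 + 3*j) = j*(j + 2)*(j + 3)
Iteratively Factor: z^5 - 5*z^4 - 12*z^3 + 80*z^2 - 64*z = (z - 4)*(z^4 - z^3 - 16*z^2 + 16*z) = (z - 4)^2*(z^3 + 3*z^2 - 4*z) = (z - 4)^2*(z + 4)*(z^2 - z) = z*(z - 4)^2*(z + 4)*(z - 1)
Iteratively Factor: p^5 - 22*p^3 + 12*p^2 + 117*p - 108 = (p - 3)*(p^4 + 3*p^3 - 13*p^2 - 27*p + 36) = (p - 3)*(p - 1)*(p^3 + 4*p^2 - 9*p - 36) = (p - 3)^2*(p - 1)*(p^2 + 7*p + 12) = (p - 3)^2*(p - 1)*(p + 3)*(p + 4)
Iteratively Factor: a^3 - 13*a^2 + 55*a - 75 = (a - 5)*(a^2 - 8*a + 15) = (a - 5)*(a - 3)*(a - 5)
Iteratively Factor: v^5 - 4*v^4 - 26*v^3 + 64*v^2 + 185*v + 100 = (v - 5)*(v^4 + v^3 - 21*v^2 - 41*v - 20) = (v - 5)*(v + 1)*(v^3 - 21*v - 20) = (v - 5)*(v + 1)^2*(v^2 - v - 20) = (v - 5)^2*(v + 1)^2*(v + 4)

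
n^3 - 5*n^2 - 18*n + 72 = (n - 6)*(n - 3)*(n + 4)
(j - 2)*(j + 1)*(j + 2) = j^3 + j^2 - 4*j - 4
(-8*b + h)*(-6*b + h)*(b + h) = 48*b^3 + 34*b^2*h - 13*b*h^2 + h^3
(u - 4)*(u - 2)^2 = u^3 - 8*u^2 + 20*u - 16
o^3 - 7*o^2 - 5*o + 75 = (o - 5)^2*(o + 3)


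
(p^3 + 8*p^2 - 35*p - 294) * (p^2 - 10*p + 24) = p^5 - 2*p^4 - 91*p^3 + 248*p^2 + 2100*p - 7056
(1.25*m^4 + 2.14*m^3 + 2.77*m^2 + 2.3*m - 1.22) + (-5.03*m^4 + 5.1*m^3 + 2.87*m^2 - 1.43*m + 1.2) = -3.78*m^4 + 7.24*m^3 + 5.64*m^2 + 0.87*m - 0.02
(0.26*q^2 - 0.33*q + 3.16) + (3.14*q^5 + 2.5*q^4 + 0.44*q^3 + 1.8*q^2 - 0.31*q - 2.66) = 3.14*q^5 + 2.5*q^4 + 0.44*q^3 + 2.06*q^2 - 0.64*q + 0.5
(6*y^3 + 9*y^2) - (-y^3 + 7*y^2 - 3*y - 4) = 7*y^3 + 2*y^2 + 3*y + 4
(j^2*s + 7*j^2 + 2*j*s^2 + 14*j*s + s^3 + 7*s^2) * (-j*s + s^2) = -j^3*s^2 - 7*j^3*s - j^2*s^3 - 7*j^2*s^2 + j*s^4 + 7*j*s^3 + s^5 + 7*s^4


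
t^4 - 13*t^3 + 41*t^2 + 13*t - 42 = (t - 7)*(t - 6)*(t - 1)*(t + 1)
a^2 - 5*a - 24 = (a - 8)*(a + 3)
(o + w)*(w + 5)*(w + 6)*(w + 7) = o*w^3 + 18*o*w^2 + 107*o*w + 210*o + w^4 + 18*w^3 + 107*w^2 + 210*w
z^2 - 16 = (z - 4)*(z + 4)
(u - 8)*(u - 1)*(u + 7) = u^3 - 2*u^2 - 55*u + 56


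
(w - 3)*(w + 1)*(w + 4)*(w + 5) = w^4 + 7*w^3 - w^2 - 67*w - 60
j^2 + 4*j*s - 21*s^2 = (j - 3*s)*(j + 7*s)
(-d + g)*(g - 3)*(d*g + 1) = -d^2*g^2 + 3*d^2*g + d*g^3 - 3*d*g^2 - d*g + 3*d + g^2 - 3*g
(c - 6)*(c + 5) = c^2 - c - 30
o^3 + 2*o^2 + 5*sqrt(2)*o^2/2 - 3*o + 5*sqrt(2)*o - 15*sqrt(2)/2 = (o - 1)*(o + 3)*(o + 5*sqrt(2)/2)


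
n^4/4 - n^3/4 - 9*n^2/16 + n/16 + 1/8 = (n/2 + 1/4)*(n/2 + 1/2)*(n - 2)*(n - 1/2)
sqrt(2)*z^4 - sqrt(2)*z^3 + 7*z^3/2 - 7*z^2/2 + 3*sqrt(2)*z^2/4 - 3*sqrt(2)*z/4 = z*(z - 1)*(z + 3*sqrt(2)/2)*(sqrt(2)*z + 1/2)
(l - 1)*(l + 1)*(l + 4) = l^3 + 4*l^2 - l - 4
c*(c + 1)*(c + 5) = c^3 + 6*c^2 + 5*c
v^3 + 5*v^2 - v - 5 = (v - 1)*(v + 1)*(v + 5)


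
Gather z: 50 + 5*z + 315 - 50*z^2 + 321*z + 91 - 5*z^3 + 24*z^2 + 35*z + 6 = -5*z^3 - 26*z^2 + 361*z + 462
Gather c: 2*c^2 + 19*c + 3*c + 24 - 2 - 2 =2*c^2 + 22*c + 20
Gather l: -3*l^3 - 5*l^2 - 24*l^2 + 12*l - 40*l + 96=-3*l^3 - 29*l^2 - 28*l + 96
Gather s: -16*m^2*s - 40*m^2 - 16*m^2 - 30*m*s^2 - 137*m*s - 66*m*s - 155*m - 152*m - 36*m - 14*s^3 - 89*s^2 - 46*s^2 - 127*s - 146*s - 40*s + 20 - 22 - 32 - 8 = -56*m^2 - 343*m - 14*s^3 + s^2*(-30*m - 135) + s*(-16*m^2 - 203*m - 313) - 42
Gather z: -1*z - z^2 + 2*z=-z^2 + z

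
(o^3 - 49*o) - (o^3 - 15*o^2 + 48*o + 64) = 15*o^2 - 97*o - 64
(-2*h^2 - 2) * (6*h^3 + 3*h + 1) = -12*h^5 - 18*h^3 - 2*h^2 - 6*h - 2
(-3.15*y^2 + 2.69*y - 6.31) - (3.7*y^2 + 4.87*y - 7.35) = -6.85*y^2 - 2.18*y + 1.04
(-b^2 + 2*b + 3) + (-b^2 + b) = -2*b^2 + 3*b + 3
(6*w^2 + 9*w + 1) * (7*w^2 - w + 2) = 42*w^4 + 57*w^3 + 10*w^2 + 17*w + 2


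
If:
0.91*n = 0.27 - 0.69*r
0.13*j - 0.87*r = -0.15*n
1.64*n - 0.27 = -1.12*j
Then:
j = -0.17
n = 0.28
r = 0.02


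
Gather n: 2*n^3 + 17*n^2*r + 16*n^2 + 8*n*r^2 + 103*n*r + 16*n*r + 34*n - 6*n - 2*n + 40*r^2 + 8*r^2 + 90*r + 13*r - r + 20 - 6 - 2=2*n^3 + n^2*(17*r + 16) + n*(8*r^2 + 119*r + 26) + 48*r^2 + 102*r + 12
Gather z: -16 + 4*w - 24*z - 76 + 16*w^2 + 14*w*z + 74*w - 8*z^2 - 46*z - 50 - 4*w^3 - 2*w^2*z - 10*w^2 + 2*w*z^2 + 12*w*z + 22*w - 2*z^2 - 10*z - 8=-4*w^3 + 6*w^2 + 100*w + z^2*(2*w - 10) + z*(-2*w^2 + 26*w - 80) - 150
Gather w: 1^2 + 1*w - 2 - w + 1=0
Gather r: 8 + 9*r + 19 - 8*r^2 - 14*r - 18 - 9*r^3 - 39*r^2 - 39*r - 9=-9*r^3 - 47*r^2 - 44*r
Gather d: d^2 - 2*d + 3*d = d^2 + d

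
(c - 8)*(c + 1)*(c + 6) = c^3 - c^2 - 50*c - 48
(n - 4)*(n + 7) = n^2 + 3*n - 28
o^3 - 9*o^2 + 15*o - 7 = (o - 7)*(o - 1)^2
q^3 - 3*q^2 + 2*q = q*(q - 2)*(q - 1)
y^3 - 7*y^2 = y^2*(y - 7)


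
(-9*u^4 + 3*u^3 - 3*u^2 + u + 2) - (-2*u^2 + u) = -9*u^4 + 3*u^3 - u^2 + 2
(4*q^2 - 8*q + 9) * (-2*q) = -8*q^3 + 16*q^2 - 18*q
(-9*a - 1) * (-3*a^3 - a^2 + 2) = 27*a^4 + 12*a^3 + a^2 - 18*a - 2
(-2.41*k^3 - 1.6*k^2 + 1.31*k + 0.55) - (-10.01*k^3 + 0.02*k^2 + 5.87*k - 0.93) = 7.6*k^3 - 1.62*k^2 - 4.56*k + 1.48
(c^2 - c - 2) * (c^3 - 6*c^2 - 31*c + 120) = c^5 - 7*c^4 - 27*c^3 + 163*c^2 - 58*c - 240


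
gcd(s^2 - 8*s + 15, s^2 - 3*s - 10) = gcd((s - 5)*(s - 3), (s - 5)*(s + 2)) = s - 5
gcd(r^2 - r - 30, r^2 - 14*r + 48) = r - 6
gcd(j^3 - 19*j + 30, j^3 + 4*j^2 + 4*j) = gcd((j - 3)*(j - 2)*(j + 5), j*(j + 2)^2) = 1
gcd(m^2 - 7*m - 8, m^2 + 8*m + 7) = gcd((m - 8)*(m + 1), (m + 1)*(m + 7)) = m + 1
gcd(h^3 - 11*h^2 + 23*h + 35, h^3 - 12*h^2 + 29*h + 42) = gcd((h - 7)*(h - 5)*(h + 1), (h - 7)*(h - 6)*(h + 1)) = h^2 - 6*h - 7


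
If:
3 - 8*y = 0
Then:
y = 3/8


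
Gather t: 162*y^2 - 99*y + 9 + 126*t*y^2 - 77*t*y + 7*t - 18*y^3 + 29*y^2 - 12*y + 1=t*(126*y^2 - 77*y + 7) - 18*y^3 + 191*y^2 - 111*y + 10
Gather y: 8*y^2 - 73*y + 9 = 8*y^2 - 73*y + 9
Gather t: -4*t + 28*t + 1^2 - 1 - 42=24*t - 42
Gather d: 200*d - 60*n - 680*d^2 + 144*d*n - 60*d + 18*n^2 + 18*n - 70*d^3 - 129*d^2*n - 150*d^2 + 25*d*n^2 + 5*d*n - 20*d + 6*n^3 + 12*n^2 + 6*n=-70*d^3 + d^2*(-129*n - 830) + d*(25*n^2 + 149*n + 120) + 6*n^3 + 30*n^2 - 36*n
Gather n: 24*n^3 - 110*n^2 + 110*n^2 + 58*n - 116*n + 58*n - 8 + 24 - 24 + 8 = 24*n^3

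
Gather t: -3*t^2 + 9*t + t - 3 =-3*t^2 + 10*t - 3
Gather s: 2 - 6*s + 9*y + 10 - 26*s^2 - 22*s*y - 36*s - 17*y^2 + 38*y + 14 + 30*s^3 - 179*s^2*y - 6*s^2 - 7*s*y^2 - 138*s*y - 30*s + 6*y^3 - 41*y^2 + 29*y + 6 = 30*s^3 + s^2*(-179*y - 32) + s*(-7*y^2 - 160*y - 72) + 6*y^3 - 58*y^2 + 76*y + 32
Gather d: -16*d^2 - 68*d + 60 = -16*d^2 - 68*d + 60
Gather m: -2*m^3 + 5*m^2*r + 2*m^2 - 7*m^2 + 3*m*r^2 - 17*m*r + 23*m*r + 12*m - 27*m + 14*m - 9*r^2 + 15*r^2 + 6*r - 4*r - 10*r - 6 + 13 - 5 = -2*m^3 + m^2*(5*r - 5) + m*(3*r^2 + 6*r - 1) + 6*r^2 - 8*r + 2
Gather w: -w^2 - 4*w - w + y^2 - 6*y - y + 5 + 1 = -w^2 - 5*w + y^2 - 7*y + 6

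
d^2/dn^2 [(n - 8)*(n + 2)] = 2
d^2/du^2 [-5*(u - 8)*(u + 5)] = -10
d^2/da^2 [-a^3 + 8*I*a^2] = -6*a + 16*I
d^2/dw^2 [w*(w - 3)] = 2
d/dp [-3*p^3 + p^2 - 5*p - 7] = -9*p^2 + 2*p - 5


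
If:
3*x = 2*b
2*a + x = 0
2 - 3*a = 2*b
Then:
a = -2/3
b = 2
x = 4/3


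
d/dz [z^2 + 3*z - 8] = 2*z + 3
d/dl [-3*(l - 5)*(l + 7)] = -6*l - 6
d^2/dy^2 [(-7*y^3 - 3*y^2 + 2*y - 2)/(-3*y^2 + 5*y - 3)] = 2*(139*y^3 - 342*y^2 + 153*y + 29)/(27*y^6 - 135*y^5 + 306*y^4 - 395*y^3 + 306*y^2 - 135*y + 27)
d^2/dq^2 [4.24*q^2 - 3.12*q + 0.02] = 8.48000000000000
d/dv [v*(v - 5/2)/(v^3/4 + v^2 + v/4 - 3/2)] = 4*(-v^4 + 5*v^3 + 11*v^2 - 12*v + 15)/(v^6 + 8*v^5 + 18*v^4 - 4*v^3 - 47*v^2 - 12*v + 36)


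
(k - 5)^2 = k^2 - 10*k + 25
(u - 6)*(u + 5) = u^2 - u - 30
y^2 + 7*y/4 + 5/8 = (y + 1/2)*(y + 5/4)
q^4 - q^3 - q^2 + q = q*(q - 1)^2*(q + 1)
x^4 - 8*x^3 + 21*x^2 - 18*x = x*(x - 3)^2*(x - 2)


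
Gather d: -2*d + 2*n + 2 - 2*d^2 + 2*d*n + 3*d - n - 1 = -2*d^2 + d*(2*n + 1) + n + 1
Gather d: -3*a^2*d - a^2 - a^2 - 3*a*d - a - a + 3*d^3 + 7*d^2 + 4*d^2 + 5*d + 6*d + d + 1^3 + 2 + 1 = -2*a^2 - 2*a + 3*d^3 + 11*d^2 + d*(-3*a^2 - 3*a + 12) + 4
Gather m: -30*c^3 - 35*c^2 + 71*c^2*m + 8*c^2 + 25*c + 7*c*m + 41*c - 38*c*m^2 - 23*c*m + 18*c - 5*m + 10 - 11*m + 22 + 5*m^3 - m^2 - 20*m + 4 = -30*c^3 - 27*c^2 + 84*c + 5*m^3 + m^2*(-38*c - 1) + m*(71*c^2 - 16*c - 36) + 36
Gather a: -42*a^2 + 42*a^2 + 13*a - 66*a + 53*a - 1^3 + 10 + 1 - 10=0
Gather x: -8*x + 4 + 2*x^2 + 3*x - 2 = 2*x^2 - 5*x + 2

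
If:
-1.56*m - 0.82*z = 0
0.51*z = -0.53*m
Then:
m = 0.00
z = 0.00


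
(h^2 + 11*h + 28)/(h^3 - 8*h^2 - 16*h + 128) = (h + 7)/(h^2 - 12*h + 32)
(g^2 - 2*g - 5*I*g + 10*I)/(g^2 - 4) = (g - 5*I)/(g + 2)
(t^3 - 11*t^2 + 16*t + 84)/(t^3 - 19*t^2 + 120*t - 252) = (t + 2)/(t - 6)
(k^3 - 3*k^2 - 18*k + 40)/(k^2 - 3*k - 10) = (k^2 + 2*k - 8)/(k + 2)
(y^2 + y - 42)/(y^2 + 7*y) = (y - 6)/y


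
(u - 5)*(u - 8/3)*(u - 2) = u^3 - 29*u^2/3 + 86*u/3 - 80/3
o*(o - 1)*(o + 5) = o^3 + 4*o^2 - 5*o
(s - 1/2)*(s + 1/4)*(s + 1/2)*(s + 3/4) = s^4 + s^3 - s^2/16 - s/4 - 3/64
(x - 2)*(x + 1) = x^2 - x - 2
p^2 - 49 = (p - 7)*(p + 7)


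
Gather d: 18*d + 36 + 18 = 18*d + 54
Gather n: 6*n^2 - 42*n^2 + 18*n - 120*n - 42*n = -36*n^2 - 144*n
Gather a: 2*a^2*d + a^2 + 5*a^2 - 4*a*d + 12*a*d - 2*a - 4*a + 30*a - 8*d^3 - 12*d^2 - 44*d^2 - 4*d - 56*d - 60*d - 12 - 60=a^2*(2*d + 6) + a*(8*d + 24) - 8*d^3 - 56*d^2 - 120*d - 72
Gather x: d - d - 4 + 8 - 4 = 0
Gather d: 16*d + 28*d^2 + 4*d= 28*d^2 + 20*d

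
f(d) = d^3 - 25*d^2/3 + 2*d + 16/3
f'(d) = 3*d^2 - 50*d/3 + 2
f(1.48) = -6.72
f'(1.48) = -16.10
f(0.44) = 4.69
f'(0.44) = -4.75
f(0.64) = 3.46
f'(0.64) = -7.44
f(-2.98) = -101.09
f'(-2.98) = 78.31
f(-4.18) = -221.66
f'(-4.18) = 124.08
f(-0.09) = 5.09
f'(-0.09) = 3.52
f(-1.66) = -25.52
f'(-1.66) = 37.93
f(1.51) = -7.20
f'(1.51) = -16.33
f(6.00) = -66.67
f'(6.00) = 10.00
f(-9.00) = -1416.67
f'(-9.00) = 395.00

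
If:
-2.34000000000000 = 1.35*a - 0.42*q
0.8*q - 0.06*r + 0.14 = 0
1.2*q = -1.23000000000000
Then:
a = -2.05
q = -1.02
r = -11.33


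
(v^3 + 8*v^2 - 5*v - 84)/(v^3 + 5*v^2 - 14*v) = (v^2 + v - 12)/(v*(v - 2))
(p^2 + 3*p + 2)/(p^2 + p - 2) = (p + 1)/(p - 1)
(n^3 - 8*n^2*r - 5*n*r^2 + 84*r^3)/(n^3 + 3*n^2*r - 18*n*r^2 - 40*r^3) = (n^2 - 4*n*r - 21*r^2)/(n^2 + 7*n*r + 10*r^2)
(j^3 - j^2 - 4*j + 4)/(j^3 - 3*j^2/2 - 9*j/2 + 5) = 2*(j - 2)/(2*j - 5)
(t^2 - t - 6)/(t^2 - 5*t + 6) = (t + 2)/(t - 2)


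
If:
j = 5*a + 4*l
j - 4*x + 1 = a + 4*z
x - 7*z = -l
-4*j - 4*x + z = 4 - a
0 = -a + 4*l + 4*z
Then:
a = -35/194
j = -521/485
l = -167/3880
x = 111/3880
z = -1/485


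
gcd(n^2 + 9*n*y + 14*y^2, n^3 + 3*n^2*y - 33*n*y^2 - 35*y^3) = n + 7*y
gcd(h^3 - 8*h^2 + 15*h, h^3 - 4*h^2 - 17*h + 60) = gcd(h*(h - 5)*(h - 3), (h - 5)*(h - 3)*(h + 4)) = h^2 - 8*h + 15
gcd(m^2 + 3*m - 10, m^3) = 1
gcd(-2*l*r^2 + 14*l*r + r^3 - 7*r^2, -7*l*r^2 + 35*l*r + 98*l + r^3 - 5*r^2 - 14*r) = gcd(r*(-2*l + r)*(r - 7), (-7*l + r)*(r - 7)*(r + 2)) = r - 7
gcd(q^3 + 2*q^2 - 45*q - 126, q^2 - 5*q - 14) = q - 7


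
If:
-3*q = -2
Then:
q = 2/3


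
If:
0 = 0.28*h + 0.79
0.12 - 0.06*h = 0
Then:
No Solution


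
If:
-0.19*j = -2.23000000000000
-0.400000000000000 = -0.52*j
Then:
No Solution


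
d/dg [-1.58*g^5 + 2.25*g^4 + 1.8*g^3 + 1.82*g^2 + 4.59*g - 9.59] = -7.9*g^4 + 9.0*g^3 + 5.4*g^2 + 3.64*g + 4.59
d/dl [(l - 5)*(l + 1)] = 2*l - 4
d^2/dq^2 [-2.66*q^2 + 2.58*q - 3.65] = -5.32000000000000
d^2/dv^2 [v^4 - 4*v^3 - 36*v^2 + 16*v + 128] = 12*v^2 - 24*v - 72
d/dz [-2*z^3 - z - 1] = -6*z^2 - 1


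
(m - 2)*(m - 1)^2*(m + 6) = m^4 + 2*m^3 - 19*m^2 + 28*m - 12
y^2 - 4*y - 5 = (y - 5)*(y + 1)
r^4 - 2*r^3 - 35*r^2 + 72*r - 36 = (r - 6)*(r - 1)^2*(r + 6)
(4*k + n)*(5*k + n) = 20*k^2 + 9*k*n + n^2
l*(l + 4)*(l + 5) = l^3 + 9*l^2 + 20*l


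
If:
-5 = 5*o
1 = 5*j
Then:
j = 1/5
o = -1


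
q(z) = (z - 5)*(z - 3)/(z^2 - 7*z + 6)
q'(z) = (7 - 2*z)*(z - 5)*(z - 3)/(z^2 - 7*z + 6)^2 + (z - 5)/(z^2 - 7*z + 6) + (z - 3)/(z^2 - 7*z + 6)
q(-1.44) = 1.58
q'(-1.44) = 0.26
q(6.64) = 1.65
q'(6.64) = -1.41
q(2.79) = -0.08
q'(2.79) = 0.44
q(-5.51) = 1.19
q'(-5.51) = 0.03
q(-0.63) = 1.89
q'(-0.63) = 0.59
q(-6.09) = 1.18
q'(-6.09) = 0.03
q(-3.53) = 1.29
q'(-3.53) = 0.07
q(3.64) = 0.14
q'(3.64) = 0.12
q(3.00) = 0.00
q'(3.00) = 0.33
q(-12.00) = 1.09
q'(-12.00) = 0.01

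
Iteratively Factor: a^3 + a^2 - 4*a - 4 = (a + 1)*(a^2 - 4) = (a + 1)*(a + 2)*(a - 2)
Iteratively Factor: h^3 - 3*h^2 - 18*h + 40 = (h + 4)*(h^2 - 7*h + 10) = (h - 5)*(h + 4)*(h - 2)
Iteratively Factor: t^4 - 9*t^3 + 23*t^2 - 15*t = (t - 5)*(t^3 - 4*t^2 + 3*t) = t*(t - 5)*(t^2 - 4*t + 3) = t*(t - 5)*(t - 1)*(t - 3)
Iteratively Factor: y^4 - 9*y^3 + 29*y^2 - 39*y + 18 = (y - 2)*(y^3 - 7*y^2 + 15*y - 9) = (y - 2)*(y - 1)*(y^2 - 6*y + 9) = (y - 3)*(y - 2)*(y - 1)*(y - 3)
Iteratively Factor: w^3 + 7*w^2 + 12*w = (w + 4)*(w^2 + 3*w) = w*(w + 4)*(w + 3)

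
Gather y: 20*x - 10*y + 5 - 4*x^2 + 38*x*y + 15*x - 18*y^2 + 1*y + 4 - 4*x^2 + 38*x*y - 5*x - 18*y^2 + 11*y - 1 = -8*x^2 + 30*x - 36*y^2 + y*(76*x + 2) + 8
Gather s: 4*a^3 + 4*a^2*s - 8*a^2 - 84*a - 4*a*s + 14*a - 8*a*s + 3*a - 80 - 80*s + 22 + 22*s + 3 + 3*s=4*a^3 - 8*a^2 - 67*a + s*(4*a^2 - 12*a - 55) - 55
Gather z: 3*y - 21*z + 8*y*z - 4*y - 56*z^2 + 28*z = -y - 56*z^2 + z*(8*y + 7)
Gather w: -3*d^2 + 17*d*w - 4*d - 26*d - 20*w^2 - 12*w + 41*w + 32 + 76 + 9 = -3*d^2 - 30*d - 20*w^2 + w*(17*d + 29) + 117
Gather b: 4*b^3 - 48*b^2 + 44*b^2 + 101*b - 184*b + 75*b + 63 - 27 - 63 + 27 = 4*b^3 - 4*b^2 - 8*b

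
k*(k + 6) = k^2 + 6*k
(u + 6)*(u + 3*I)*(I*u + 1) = I*u^3 - 2*u^2 + 6*I*u^2 - 12*u + 3*I*u + 18*I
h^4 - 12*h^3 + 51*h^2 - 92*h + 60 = (h - 5)*(h - 3)*(h - 2)^2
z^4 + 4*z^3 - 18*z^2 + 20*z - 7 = (z - 1)^3*(z + 7)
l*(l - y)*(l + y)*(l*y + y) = l^4*y + l^3*y - l^2*y^3 - l*y^3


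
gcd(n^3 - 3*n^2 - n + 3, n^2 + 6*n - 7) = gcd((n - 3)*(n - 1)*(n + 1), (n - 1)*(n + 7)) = n - 1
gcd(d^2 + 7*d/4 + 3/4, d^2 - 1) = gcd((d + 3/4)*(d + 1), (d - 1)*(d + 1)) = d + 1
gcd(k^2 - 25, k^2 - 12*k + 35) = k - 5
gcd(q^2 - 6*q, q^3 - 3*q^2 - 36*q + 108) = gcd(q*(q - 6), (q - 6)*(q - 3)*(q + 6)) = q - 6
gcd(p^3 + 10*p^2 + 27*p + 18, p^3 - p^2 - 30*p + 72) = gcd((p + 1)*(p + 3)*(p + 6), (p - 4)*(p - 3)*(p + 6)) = p + 6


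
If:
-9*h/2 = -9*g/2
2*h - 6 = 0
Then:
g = 3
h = 3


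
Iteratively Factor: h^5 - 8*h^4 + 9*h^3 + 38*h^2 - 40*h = (h - 4)*(h^4 - 4*h^3 - 7*h^2 + 10*h) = (h - 5)*(h - 4)*(h^3 + h^2 - 2*h) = (h - 5)*(h - 4)*(h + 2)*(h^2 - h) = (h - 5)*(h - 4)*(h - 1)*(h + 2)*(h)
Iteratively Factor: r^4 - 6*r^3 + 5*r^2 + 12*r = (r - 4)*(r^3 - 2*r^2 - 3*r) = r*(r - 4)*(r^2 - 2*r - 3) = r*(r - 4)*(r - 3)*(r + 1)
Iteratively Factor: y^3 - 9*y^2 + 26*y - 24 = (y - 4)*(y^2 - 5*y + 6) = (y - 4)*(y - 2)*(y - 3)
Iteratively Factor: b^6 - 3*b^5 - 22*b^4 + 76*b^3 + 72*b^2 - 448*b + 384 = (b - 2)*(b^5 - b^4 - 24*b^3 + 28*b^2 + 128*b - 192) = (b - 2)*(b + 3)*(b^4 - 4*b^3 - 12*b^2 + 64*b - 64) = (b - 4)*(b - 2)*(b + 3)*(b^3 - 12*b + 16) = (b - 4)*(b - 2)^2*(b + 3)*(b^2 + 2*b - 8) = (b - 4)*(b - 2)^3*(b + 3)*(b + 4)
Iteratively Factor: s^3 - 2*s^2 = (s)*(s^2 - 2*s) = s^2*(s - 2)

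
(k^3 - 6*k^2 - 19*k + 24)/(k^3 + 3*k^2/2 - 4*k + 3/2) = 2*(k - 8)/(2*k - 1)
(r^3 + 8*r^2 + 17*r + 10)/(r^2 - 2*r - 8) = (r^2 + 6*r + 5)/(r - 4)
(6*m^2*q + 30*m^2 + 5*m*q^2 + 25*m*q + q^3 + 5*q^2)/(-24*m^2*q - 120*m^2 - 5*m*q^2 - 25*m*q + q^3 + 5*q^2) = (2*m + q)/(-8*m + q)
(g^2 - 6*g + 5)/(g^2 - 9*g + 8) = (g - 5)/(g - 8)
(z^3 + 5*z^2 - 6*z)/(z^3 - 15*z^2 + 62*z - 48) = z*(z + 6)/(z^2 - 14*z + 48)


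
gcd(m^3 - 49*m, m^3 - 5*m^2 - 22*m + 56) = m - 7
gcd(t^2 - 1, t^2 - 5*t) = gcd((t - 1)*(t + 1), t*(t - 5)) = 1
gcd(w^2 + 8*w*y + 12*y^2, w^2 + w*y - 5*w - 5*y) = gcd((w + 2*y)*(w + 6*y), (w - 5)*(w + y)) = 1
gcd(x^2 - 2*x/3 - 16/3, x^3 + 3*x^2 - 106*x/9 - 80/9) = x - 8/3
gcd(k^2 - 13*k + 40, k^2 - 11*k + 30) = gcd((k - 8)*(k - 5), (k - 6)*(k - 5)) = k - 5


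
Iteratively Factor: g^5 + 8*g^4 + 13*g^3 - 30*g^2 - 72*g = (g + 3)*(g^4 + 5*g^3 - 2*g^2 - 24*g) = (g + 3)*(g + 4)*(g^3 + g^2 - 6*g) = (g - 2)*(g + 3)*(g + 4)*(g^2 + 3*g) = g*(g - 2)*(g + 3)*(g + 4)*(g + 3)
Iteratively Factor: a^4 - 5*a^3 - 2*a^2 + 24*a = (a - 4)*(a^3 - a^2 - 6*a) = a*(a - 4)*(a^2 - a - 6) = a*(a - 4)*(a - 3)*(a + 2)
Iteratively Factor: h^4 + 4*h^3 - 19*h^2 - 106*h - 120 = (h + 4)*(h^3 - 19*h - 30) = (h + 3)*(h + 4)*(h^2 - 3*h - 10) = (h + 2)*(h + 3)*(h + 4)*(h - 5)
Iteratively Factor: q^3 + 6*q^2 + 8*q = (q)*(q^2 + 6*q + 8) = q*(q + 2)*(q + 4)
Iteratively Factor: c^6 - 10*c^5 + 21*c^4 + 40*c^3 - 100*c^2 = (c - 5)*(c^5 - 5*c^4 - 4*c^3 + 20*c^2) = c*(c - 5)*(c^4 - 5*c^3 - 4*c^2 + 20*c) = c*(c - 5)*(c - 2)*(c^3 - 3*c^2 - 10*c) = c*(c - 5)*(c - 2)*(c + 2)*(c^2 - 5*c) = c*(c - 5)^2*(c - 2)*(c + 2)*(c)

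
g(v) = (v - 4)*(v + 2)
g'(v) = 2*v - 2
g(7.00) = 27.00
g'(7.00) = 12.00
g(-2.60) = 3.96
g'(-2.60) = -7.20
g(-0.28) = -7.36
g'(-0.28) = -2.56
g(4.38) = 2.42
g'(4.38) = 6.76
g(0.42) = -8.66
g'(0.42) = -1.16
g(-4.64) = 22.81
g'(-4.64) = -11.28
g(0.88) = -8.99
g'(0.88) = -0.24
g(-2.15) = 0.92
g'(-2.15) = -6.30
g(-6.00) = 40.00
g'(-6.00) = -14.00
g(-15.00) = 247.00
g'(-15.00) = -32.00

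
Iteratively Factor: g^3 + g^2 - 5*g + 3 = (g - 1)*(g^2 + 2*g - 3) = (g - 1)*(g + 3)*(g - 1)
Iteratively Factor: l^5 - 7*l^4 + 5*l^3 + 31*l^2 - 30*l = (l + 2)*(l^4 - 9*l^3 + 23*l^2 - 15*l) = (l - 1)*(l + 2)*(l^3 - 8*l^2 + 15*l) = (l - 3)*(l - 1)*(l + 2)*(l^2 - 5*l) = (l - 5)*(l - 3)*(l - 1)*(l + 2)*(l)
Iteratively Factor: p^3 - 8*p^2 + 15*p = (p)*(p^2 - 8*p + 15) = p*(p - 5)*(p - 3)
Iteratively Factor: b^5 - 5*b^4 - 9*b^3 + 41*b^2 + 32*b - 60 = (b + 2)*(b^4 - 7*b^3 + 5*b^2 + 31*b - 30) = (b - 1)*(b + 2)*(b^3 - 6*b^2 - b + 30) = (b - 1)*(b + 2)^2*(b^2 - 8*b + 15) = (b - 5)*(b - 1)*(b + 2)^2*(b - 3)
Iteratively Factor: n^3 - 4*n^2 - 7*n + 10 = (n + 2)*(n^2 - 6*n + 5) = (n - 5)*(n + 2)*(n - 1)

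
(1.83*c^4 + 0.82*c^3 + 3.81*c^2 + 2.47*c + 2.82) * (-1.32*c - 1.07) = -2.4156*c^5 - 3.0405*c^4 - 5.9066*c^3 - 7.3371*c^2 - 6.3653*c - 3.0174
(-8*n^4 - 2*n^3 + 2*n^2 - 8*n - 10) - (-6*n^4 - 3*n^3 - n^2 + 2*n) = -2*n^4 + n^3 + 3*n^2 - 10*n - 10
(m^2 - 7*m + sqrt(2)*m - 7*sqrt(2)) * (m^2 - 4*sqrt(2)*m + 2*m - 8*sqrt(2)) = m^4 - 5*m^3 - 3*sqrt(2)*m^3 - 22*m^2 + 15*sqrt(2)*m^2 + 40*m + 42*sqrt(2)*m + 112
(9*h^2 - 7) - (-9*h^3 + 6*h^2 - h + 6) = 9*h^3 + 3*h^2 + h - 13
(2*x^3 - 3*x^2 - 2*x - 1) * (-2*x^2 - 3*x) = -4*x^5 + 13*x^3 + 8*x^2 + 3*x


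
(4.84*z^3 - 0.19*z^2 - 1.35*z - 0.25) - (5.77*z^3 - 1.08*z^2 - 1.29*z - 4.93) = -0.93*z^3 + 0.89*z^2 - 0.0600000000000001*z + 4.68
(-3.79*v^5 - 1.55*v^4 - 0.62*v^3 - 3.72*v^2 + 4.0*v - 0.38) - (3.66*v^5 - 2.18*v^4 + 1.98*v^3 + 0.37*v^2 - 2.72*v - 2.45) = -7.45*v^5 + 0.63*v^4 - 2.6*v^3 - 4.09*v^2 + 6.72*v + 2.07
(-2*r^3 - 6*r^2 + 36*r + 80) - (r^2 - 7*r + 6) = -2*r^3 - 7*r^2 + 43*r + 74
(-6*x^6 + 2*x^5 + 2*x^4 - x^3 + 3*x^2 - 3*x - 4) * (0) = 0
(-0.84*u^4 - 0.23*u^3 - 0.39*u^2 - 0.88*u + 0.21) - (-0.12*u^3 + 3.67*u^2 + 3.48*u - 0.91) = -0.84*u^4 - 0.11*u^3 - 4.06*u^2 - 4.36*u + 1.12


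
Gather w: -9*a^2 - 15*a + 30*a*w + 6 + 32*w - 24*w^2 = -9*a^2 - 15*a - 24*w^2 + w*(30*a + 32) + 6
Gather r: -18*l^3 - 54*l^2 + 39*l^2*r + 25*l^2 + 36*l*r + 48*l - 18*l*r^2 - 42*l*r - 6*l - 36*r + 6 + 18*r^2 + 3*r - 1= -18*l^3 - 29*l^2 + 42*l + r^2*(18 - 18*l) + r*(39*l^2 - 6*l - 33) + 5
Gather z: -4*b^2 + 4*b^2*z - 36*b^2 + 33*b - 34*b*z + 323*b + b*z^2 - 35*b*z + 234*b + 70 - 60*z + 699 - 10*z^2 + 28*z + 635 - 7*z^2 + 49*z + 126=-40*b^2 + 590*b + z^2*(b - 17) + z*(4*b^2 - 69*b + 17) + 1530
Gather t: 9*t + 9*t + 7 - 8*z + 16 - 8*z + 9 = 18*t - 16*z + 32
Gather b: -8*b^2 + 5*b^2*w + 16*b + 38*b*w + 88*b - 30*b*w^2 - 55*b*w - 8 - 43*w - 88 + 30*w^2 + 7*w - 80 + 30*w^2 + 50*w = b^2*(5*w - 8) + b*(-30*w^2 - 17*w + 104) + 60*w^2 + 14*w - 176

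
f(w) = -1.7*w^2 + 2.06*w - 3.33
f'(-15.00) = 53.06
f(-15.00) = -416.73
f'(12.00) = -38.74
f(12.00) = -223.41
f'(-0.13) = 2.50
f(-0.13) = -3.63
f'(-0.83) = 4.88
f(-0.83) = -6.21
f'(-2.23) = 9.64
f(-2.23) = -16.38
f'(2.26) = -5.62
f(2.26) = -7.36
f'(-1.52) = 7.23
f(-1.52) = -10.39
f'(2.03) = -4.84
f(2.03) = -6.15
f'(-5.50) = 20.76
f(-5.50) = -66.08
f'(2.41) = -6.13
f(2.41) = -8.24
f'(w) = 2.06 - 3.4*w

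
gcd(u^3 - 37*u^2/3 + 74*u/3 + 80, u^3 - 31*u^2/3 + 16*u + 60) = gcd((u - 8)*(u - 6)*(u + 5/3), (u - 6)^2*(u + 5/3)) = u^2 - 13*u/3 - 10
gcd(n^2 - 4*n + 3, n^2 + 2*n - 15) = n - 3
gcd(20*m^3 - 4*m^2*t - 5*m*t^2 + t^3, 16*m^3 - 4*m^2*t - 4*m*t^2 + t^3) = -4*m^2 + t^2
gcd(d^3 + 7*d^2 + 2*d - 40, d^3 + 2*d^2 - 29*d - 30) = 1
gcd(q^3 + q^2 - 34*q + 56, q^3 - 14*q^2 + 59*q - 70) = q - 2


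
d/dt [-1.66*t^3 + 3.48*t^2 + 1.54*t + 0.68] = -4.98*t^2 + 6.96*t + 1.54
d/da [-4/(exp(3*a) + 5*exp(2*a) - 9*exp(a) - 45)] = (12*exp(2*a) + 40*exp(a) - 36)*exp(a)/(exp(3*a) + 5*exp(2*a) - 9*exp(a) - 45)^2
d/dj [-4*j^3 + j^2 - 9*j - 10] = -12*j^2 + 2*j - 9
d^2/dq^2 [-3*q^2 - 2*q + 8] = -6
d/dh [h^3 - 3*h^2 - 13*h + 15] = 3*h^2 - 6*h - 13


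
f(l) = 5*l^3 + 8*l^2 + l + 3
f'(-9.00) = 1072.00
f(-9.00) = -3003.00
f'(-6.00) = 445.00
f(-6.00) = -795.00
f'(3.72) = 268.10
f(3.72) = 374.82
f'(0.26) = 6.17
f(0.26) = 3.89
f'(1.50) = 58.75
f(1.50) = 39.38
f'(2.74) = 157.45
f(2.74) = 168.65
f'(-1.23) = 4.01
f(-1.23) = 4.57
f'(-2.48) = 53.58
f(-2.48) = -26.54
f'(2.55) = 139.34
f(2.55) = 140.48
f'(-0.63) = -3.13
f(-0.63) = 4.29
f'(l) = 15*l^2 + 16*l + 1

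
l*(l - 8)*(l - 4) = l^3 - 12*l^2 + 32*l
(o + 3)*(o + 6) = o^2 + 9*o + 18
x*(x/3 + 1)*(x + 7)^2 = x^4/3 + 17*x^3/3 + 91*x^2/3 + 49*x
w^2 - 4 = (w - 2)*(w + 2)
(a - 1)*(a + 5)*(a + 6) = a^3 + 10*a^2 + 19*a - 30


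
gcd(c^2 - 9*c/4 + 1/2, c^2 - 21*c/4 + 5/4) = c - 1/4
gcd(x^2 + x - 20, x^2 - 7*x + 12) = x - 4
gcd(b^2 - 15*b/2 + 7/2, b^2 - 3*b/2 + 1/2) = b - 1/2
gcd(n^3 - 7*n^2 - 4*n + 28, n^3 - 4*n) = n^2 - 4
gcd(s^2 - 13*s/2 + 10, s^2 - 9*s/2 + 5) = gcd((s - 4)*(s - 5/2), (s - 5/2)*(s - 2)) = s - 5/2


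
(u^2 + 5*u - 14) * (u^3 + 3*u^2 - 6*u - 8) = u^5 + 8*u^4 - 5*u^3 - 80*u^2 + 44*u + 112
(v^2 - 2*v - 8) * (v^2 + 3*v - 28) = v^4 + v^3 - 42*v^2 + 32*v + 224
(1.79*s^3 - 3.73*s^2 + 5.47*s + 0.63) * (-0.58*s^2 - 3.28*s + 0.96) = -1.0382*s^5 - 3.7078*s^4 + 10.7802*s^3 - 21.8878*s^2 + 3.1848*s + 0.6048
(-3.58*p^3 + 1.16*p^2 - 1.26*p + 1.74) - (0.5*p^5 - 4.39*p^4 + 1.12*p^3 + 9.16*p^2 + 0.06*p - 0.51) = -0.5*p^5 + 4.39*p^4 - 4.7*p^3 - 8.0*p^2 - 1.32*p + 2.25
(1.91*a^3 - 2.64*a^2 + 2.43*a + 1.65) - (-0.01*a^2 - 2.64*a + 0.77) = 1.91*a^3 - 2.63*a^2 + 5.07*a + 0.88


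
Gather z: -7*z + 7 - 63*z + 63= 70 - 70*z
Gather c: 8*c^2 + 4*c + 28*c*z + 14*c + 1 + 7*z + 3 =8*c^2 + c*(28*z + 18) + 7*z + 4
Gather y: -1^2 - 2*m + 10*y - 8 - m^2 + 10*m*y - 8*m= -m^2 - 10*m + y*(10*m + 10) - 9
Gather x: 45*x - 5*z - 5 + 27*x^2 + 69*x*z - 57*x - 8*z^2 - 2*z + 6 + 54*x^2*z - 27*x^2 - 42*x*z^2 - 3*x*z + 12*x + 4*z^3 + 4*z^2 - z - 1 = 54*x^2*z + x*(-42*z^2 + 66*z) + 4*z^3 - 4*z^2 - 8*z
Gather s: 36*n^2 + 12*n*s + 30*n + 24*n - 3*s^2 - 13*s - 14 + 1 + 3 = 36*n^2 + 54*n - 3*s^2 + s*(12*n - 13) - 10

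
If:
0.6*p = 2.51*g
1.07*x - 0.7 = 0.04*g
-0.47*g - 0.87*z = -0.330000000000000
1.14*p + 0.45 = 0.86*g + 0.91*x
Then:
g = 0.04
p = 0.16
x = 0.66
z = 0.36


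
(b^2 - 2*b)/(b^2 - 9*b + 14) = b/(b - 7)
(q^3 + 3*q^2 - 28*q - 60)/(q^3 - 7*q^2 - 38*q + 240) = (q + 2)/(q - 8)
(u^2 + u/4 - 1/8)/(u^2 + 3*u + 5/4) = (4*u - 1)/(2*(2*u + 5))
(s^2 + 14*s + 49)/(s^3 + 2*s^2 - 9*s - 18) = (s^2 + 14*s + 49)/(s^3 + 2*s^2 - 9*s - 18)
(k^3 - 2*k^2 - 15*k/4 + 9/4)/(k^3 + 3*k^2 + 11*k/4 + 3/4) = (2*k^2 - 7*k + 3)/(2*k^2 + 3*k + 1)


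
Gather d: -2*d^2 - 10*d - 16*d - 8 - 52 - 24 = -2*d^2 - 26*d - 84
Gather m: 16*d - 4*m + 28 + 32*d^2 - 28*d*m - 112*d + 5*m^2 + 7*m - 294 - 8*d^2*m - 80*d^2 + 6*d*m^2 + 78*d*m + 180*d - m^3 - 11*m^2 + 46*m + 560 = -48*d^2 + 84*d - m^3 + m^2*(6*d - 6) + m*(-8*d^2 + 50*d + 49) + 294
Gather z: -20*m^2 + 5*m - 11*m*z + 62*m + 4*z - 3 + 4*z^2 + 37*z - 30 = -20*m^2 + 67*m + 4*z^2 + z*(41 - 11*m) - 33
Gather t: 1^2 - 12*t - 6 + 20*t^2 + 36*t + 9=20*t^2 + 24*t + 4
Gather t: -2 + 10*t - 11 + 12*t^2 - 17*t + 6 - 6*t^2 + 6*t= 6*t^2 - t - 7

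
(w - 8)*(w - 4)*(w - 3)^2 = w^4 - 18*w^3 + 113*w^2 - 300*w + 288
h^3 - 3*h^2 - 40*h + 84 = (h - 7)*(h - 2)*(h + 6)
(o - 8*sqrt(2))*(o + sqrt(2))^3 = o^4 - 5*sqrt(2)*o^3 - 42*o^2 - 46*sqrt(2)*o - 32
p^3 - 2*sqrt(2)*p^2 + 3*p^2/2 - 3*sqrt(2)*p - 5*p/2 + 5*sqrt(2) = (p - 1)*(p + 5/2)*(p - 2*sqrt(2))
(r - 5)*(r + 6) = r^2 + r - 30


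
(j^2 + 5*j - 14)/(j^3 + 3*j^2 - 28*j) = (j - 2)/(j*(j - 4))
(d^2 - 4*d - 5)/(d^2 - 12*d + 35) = (d + 1)/(d - 7)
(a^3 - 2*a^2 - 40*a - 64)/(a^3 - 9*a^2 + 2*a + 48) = (a + 4)/(a - 3)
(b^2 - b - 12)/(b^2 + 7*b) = (b^2 - b - 12)/(b*(b + 7))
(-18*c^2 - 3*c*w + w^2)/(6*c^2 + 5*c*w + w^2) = (-6*c + w)/(2*c + w)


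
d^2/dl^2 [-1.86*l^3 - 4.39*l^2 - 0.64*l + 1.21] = -11.16*l - 8.78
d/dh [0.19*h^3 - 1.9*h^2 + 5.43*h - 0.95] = 0.57*h^2 - 3.8*h + 5.43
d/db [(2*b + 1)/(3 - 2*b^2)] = 2*(2*b^2 + 2*b + 3)/(4*b^4 - 12*b^2 + 9)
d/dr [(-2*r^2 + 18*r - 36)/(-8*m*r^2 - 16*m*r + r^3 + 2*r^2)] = 2*(r*(2*r - 9)*(8*m*r + 16*m - r^2 - 2*r) - (r^2 - 9*r + 18)*(16*m*r + 16*m - 3*r^2 - 4*r))/(r^2*(8*m*r + 16*m - r^2 - 2*r)^2)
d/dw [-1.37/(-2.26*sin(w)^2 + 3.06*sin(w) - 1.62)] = (4.1922 - 6.1924*sin(w))*cos(w)/(2.26*sin(w)^2 - 3.06*sin(w) + 1.62)^2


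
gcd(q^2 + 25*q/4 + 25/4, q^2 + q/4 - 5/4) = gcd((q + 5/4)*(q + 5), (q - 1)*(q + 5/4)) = q + 5/4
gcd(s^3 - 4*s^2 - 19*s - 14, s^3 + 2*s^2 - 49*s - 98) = s^2 - 5*s - 14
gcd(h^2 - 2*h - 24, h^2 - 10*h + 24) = h - 6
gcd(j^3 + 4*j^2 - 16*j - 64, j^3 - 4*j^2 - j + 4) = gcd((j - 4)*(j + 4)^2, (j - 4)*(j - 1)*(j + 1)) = j - 4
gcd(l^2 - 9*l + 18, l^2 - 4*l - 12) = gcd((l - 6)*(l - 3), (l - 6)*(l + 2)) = l - 6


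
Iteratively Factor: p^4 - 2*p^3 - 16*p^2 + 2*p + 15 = (p - 5)*(p^3 + 3*p^2 - p - 3) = (p - 5)*(p + 3)*(p^2 - 1) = (p - 5)*(p - 1)*(p + 3)*(p + 1)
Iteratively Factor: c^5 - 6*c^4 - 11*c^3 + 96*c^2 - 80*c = (c - 4)*(c^4 - 2*c^3 - 19*c^2 + 20*c) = c*(c - 4)*(c^3 - 2*c^2 - 19*c + 20) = c*(c - 4)*(c - 1)*(c^2 - c - 20) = c*(c - 4)*(c - 1)*(c + 4)*(c - 5)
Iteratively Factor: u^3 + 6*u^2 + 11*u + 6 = (u + 2)*(u^2 + 4*u + 3) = (u + 2)*(u + 3)*(u + 1)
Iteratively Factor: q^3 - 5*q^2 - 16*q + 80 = (q + 4)*(q^2 - 9*q + 20) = (q - 5)*(q + 4)*(q - 4)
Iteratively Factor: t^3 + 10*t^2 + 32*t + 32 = (t + 4)*(t^2 + 6*t + 8) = (t + 4)^2*(t + 2)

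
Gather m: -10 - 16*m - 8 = -16*m - 18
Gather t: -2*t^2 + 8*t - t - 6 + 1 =-2*t^2 + 7*t - 5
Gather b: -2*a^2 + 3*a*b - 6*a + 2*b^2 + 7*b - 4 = -2*a^2 - 6*a + 2*b^2 + b*(3*a + 7) - 4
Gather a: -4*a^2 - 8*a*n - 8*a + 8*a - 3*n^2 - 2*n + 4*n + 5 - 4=-4*a^2 - 8*a*n - 3*n^2 + 2*n + 1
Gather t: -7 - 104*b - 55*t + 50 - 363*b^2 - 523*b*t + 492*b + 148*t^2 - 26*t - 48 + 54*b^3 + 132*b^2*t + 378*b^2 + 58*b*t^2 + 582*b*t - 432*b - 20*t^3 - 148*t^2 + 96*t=54*b^3 + 15*b^2 + 58*b*t^2 - 44*b - 20*t^3 + t*(132*b^2 + 59*b + 15) - 5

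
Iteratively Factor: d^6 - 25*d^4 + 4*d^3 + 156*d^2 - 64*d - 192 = (d + 1)*(d^5 - d^4 - 24*d^3 + 28*d^2 + 128*d - 192) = (d - 2)*(d + 1)*(d^4 + d^3 - 22*d^2 - 16*d + 96) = (d - 4)*(d - 2)*(d + 1)*(d^3 + 5*d^2 - 2*d - 24) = (d - 4)*(d - 2)^2*(d + 1)*(d^2 + 7*d + 12) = (d - 4)*(d - 2)^2*(d + 1)*(d + 4)*(d + 3)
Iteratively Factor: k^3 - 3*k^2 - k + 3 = (k - 3)*(k^2 - 1) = (k - 3)*(k + 1)*(k - 1)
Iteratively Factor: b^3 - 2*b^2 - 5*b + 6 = (b + 2)*(b^2 - 4*b + 3) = (b - 1)*(b + 2)*(b - 3)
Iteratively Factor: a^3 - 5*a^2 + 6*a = (a - 3)*(a^2 - 2*a) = (a - 3)*(a - 2)*(a)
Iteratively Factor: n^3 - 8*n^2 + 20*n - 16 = (n - 4)*(n^2 - 4*n + 4) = (n - 4)*(n - 2)*(n - 2)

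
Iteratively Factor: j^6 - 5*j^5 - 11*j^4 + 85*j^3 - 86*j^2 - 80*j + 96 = (j - 4)*(j^5 - j^4 - 15*j^3 + 25*j^2 + 14*j - 24) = (j - 4)*(j - 3)*(j^4 + 2*j^3 - 9*j^2 - 2*j + 8) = (j - 4)*(j - 3)*(j - 2)*(j^3 + 4*j^2 - j - 4) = (j - 4)*(j - 3)*(j - 2)*(j + 4)*(j^2 - 1) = (j - 4)*(j - 3)*(j - 2)*(j + 1)*(j + 4)*(j - 1)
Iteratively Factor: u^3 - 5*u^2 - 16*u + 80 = (u - 4)*(u^2 - u - 20) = (u - 4)*(u + 4)*(u - 5)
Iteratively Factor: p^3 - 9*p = (p - 3)*(p^2 + 3*p) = p*(p - 3)*(p + 3)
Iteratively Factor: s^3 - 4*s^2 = (s)*(s^2 - 4*s) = s*(s - 4)*(s)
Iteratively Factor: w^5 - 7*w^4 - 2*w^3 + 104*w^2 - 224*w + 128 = (w - 4)*(w^4 - 3*w^3 - 14*w^2 + 48*w - 32) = (w - 4)*(w - 2)*(w^3 - w^2 - 16*w + 16) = (w - 4)^2*(w - 2)*(w^2 + 3*w - 4) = (w - 4)^2*(w - 2)*(w - 1)*(w + 4)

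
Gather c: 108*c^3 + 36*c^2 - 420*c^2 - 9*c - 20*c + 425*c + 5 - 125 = 108*c^3 - 384*c^2 + 396*c - 120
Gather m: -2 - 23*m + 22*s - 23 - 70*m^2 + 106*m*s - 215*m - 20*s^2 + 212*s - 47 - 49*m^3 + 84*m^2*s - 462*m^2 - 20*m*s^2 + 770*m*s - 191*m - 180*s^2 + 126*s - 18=-49*m^3 + m^2*(84*s - 532) + m*(-20*s^2 + 876*s - 429) - 200*s^2 + 360*s - 90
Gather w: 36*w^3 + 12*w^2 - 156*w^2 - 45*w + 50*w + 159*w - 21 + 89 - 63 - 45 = 36*w^3 - 144*w^2 + 164*w - 40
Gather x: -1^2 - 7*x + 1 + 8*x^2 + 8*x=8*x^2 + x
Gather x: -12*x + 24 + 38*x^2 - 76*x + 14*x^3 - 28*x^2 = 14*x^3 + 10*x^2 - 88*x + 24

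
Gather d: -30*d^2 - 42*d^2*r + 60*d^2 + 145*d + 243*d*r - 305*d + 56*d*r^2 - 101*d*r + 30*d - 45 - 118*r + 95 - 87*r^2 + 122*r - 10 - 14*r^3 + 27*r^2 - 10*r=d^2*(30 - 42*r) + d*(56*r^2 + 142*r - 130) - 14*r^3 - 60*r^2 - 6*r + 40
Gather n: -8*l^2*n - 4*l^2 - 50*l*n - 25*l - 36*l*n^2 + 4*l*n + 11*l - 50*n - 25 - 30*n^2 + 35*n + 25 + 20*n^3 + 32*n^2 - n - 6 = -4*l^2 - 14*l + 20*n^3 + n^2*(2 - 36*l) + n*(-8*l^2 - 46*l - 16) - 6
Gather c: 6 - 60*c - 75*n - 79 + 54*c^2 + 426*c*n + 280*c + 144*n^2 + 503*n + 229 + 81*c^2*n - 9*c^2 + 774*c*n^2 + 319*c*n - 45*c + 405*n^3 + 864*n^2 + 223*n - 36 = c^2*(81*n + 45) + c*(774*n^2 + 745*n + 175) + 405*n^3 + 1008*n^2 + 651*n + 120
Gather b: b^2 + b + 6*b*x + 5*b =b^2 + b*(6*x + 6)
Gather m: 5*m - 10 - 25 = 5*m - 35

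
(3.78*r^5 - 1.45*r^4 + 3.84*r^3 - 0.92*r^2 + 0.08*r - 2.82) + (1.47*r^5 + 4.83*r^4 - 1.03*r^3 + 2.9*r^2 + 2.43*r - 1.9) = 5.25*r^5 + 3.38*r^4 + 2.81*r^3 + 1.98*r^2 + 2.51*r - 4.72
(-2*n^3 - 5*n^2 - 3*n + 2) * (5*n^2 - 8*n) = -10*n^5 - 9*n^4 + 25*n^3 + 34*n^2 - 16*n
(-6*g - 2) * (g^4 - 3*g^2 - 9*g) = -6*g^5 - 2*g^4 + 18*g^3 + 60*g^2 + 18*g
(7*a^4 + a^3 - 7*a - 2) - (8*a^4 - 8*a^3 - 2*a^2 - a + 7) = -a^4 + 9*a^3 + 2*a^2 - 6*a - 9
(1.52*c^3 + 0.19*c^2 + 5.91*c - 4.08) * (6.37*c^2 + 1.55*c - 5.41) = 9.6824*c^5 + 3.5663*c^4 + 29.718*c^3 - 17.857*c^2 - 38.2971*c + 22.0728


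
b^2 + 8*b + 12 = (b + 2)*(b + 6)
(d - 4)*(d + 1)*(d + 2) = d^3 - d^2 - 10*d - 8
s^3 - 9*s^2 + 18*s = s*(s - 6)*(s - 3)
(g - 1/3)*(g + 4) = g^2 + 11*g/3 - 4/3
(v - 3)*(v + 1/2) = v^2 - 5*v/2 - 3/2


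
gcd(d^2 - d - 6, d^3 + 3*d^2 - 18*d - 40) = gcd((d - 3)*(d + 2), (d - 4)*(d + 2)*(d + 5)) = d + 2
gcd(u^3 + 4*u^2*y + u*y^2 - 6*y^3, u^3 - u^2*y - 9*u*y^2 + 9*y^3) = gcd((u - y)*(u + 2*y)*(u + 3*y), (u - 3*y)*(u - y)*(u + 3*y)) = -u^2 - 2*u*y + 3*y^2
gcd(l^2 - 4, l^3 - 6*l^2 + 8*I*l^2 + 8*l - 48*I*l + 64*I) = l - 2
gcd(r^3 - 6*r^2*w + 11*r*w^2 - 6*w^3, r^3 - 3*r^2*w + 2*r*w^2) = r^2 - 3*r*w + 2*w^2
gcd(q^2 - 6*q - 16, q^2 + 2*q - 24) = 1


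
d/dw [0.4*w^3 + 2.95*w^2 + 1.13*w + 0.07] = 1.2*w^2 + 5.9*w + 1.13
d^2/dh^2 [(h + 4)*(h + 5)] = 2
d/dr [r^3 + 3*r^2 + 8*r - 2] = 3*r^2 + 6*r + 8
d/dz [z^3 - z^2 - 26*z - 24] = 3*z^2 - 2*z - 26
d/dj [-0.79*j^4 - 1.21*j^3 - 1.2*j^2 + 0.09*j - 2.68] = -3.16*j^3 - 3.63*j^2 - 2.4*j + 0.09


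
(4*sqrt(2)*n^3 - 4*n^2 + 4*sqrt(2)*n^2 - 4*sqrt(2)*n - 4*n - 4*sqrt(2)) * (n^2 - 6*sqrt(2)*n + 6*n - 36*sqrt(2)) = 4*sqrt(2)*n^5 - 52*n^4 + 28*sqrt(2)*n^4 - 364*n^3 + 44*sqrt(2)*n^3 - 264*n^2 + 140*sqrt(2)*n^2 + 120*sqrt(2)*n + 336*n + 288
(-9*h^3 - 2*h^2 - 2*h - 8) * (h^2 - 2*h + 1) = -9*h^5 + 16*h^4 - 7*h^3 - 6*h^2 + 14*h - 8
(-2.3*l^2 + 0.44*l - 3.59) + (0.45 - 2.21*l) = -2.3*l^2 - 1.77*l - 3.14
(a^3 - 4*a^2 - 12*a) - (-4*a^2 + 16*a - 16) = a^3 - 28*a + 16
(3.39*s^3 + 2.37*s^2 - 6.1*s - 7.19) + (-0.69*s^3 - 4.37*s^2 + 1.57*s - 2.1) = 2.7*s^3 - 2.0*s^2 - 4.53*s - 9.29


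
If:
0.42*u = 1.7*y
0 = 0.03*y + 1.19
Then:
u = -160.56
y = -39.67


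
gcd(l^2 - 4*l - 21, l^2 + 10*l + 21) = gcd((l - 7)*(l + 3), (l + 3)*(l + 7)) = l + 3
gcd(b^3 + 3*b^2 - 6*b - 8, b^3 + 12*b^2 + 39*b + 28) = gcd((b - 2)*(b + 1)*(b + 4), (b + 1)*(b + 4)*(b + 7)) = b^2 + 5*b + 4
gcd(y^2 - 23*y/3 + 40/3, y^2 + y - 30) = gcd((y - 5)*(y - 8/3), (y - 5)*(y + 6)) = y - 5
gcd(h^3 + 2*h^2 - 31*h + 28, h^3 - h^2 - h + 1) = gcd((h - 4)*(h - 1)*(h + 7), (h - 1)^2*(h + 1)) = h - 1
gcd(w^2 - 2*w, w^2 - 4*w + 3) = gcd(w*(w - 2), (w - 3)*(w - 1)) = 1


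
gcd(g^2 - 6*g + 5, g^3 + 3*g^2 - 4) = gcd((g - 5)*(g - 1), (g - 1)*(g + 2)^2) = g - 1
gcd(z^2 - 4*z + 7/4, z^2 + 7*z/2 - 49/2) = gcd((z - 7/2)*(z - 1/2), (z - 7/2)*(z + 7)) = z - 7/2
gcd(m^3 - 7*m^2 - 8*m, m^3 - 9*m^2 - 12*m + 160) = m - 8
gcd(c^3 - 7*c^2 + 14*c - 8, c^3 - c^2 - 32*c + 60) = c - 2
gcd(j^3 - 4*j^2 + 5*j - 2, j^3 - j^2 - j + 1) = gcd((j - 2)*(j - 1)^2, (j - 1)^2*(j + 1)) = j^2 - 2*j + 1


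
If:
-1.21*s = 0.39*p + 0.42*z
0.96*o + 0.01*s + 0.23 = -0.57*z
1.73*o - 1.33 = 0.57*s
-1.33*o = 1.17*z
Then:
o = -0.60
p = 12.18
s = -4.17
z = 0.69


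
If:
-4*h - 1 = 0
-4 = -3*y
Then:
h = -1/4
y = 4/3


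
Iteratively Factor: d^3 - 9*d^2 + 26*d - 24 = (d - 4)*(d^2 - 5*d + 6) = (d - 4)*(d - 3)*(d - 2)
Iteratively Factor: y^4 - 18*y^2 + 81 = (y - 3)*(y^3 + 3*y^2 - 9*y - 27) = (y - 3)*(y + 3)*(y^2 - 9) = (y - 3)*(y + 3)^2*(y - 3)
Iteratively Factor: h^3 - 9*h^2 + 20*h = (h - 4)*(h^2 - 5*h) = (h - 5)*(h - 4)*(h)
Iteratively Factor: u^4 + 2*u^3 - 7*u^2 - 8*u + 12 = (u - 1)*(u^3 + 3*u^2 - 4*u - 12) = (u - 1)*(u + 3)*(u^2 - 4) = (u - 2)*(u - 1)*(u + 3)*(u + 2)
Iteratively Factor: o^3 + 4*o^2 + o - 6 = (o + 2)*(o^2 + 2*o - 3) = (o - 1)*(o + 2)*(o + 3)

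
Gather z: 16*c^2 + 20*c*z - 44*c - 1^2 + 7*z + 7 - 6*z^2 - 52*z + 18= 16*c^2 - 44*c - 6*z^2 + z*(20*c - 45) + 24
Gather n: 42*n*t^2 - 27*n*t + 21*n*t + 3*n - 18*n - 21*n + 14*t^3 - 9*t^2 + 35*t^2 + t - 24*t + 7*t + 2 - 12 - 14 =n*(42*t^2 - 6*t - 36) + 14*t^3 + 26*t^2 - 16*t - 24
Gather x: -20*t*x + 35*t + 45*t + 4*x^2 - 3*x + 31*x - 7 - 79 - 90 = 80*t + 4*x^2 + x*(28 - 20*t) - 176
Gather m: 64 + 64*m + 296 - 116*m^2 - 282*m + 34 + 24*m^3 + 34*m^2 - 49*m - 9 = 24*m^3 - 82*m^2 - 267*m + 385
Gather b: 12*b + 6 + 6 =12*b + 12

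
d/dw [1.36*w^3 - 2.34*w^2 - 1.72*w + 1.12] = 4.08*w^2 - 4.68*w - 1.72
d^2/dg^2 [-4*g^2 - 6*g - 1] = -8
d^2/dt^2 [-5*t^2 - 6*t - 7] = -10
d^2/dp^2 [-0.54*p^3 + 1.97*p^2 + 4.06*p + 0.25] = 3.94 - 3.24*p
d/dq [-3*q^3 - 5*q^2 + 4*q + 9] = -9*q^2 - 10*q + 4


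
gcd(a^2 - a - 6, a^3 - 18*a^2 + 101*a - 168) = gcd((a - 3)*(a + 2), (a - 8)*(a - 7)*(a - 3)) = a - 3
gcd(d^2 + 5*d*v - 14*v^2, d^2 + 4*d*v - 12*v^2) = -d + 2*v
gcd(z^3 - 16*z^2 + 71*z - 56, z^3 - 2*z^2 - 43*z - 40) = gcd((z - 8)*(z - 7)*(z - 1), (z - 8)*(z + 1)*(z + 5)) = z - 8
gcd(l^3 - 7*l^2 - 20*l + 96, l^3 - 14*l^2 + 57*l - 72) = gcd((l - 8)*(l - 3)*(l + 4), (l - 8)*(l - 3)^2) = l^2 - 11*l + 24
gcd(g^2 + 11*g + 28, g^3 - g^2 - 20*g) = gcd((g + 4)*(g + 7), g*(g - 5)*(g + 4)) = g + 4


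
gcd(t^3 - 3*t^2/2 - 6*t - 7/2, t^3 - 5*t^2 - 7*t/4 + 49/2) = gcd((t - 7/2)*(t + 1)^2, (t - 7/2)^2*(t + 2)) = t - 7/2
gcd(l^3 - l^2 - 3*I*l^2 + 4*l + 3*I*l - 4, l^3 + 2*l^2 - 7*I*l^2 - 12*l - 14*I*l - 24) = l - 4*I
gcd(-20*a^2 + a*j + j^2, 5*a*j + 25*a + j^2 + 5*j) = 5*a + j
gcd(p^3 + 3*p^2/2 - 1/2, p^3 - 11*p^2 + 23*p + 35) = p + 1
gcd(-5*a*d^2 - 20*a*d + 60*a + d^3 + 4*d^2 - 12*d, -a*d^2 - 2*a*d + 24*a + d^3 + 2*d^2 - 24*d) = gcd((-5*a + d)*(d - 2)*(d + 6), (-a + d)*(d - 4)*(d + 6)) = d + 6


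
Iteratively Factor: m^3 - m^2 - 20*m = (m - 5)*(m^2 + 4*m) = m*(m - 5)*(m + 4)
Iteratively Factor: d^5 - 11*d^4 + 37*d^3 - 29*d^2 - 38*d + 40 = (d + 1)*(d^4 - 12*d^3 + 49*d^2 - 78*d + 40) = (d - 2)*(d + 1)*(d^3 - 10*d^2 + 29*d - 20) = (d - 4)*(d - 2)*(d + 1)*(d^2 - 6*d + 5) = (d - 5)*(d - 4)*(d - 2)*(d + 1)*(d - 1)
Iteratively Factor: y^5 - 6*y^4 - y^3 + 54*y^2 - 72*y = (y - 4)*(y^4 - 2*y^3 - 9*y^2 + 18*y) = (y - 4)*(y - 3)*(y^3 + y^2 - 6*y) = y*(y - 4)*(y - 3)*(y^2 + y - 6) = y*(y - 4)*(y - 3)*(y + 3)*(y - 2)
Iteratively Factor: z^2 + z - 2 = (z + 2)*(z - 1)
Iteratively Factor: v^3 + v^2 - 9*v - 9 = (v + 1)*(v^2 - 9) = (v + 1)*(v + 3)*(v - 3)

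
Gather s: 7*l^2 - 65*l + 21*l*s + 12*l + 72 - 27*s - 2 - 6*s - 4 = 7*l^2 - 53*l + s*(21*l - 33) + 66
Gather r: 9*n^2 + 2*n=9*n^2 + 2*n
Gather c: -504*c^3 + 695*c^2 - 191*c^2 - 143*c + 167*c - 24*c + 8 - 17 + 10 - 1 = -504*c^3 + 504*c^2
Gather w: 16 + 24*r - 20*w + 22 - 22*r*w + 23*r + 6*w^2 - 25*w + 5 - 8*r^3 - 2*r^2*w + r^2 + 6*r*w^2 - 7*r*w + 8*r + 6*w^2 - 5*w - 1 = -8*r^3 + r^2 + 55*r + w^2*(6*r + 12) + w*(-2*r^2 - 29*r - 50) + 42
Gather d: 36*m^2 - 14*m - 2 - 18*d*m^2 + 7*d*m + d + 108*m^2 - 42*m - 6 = d*(-18*m^2 + 7*m + 1) + 144*m^2 - 56*m - 8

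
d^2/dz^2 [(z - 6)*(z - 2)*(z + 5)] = 6*z - 6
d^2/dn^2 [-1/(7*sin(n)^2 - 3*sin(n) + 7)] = (196*sin(n)^4 - 63*sin(n)^3 - 481*sin(n)^2 + 147*sin(n) + 80)/(7*sin(n)^2 - 3*sin(n) + 7)^3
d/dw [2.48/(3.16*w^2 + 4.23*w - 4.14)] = (-15.6736*w - 10.4904)/(3.16*w^2 + 4.23*w - 4.14)^2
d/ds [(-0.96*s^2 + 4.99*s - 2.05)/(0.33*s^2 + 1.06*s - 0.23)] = (-2.6643*s^2 + 1.7946*s + 1.0253)/(0.1089*s^4 + 0.6996*s^3 + 0.9718*s^2 - 0.4876*s + 0.0529)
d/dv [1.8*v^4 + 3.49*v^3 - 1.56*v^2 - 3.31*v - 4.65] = 7.2*v^3 + 10.47*v^2 - 3.12*v - 3.31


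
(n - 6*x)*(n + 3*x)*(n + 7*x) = n^3 + 4*n^2*x - 39*n*x^2 - 126*x^3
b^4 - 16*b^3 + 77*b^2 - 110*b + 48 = (b - 8)*(b - 6)*(b - 1)^2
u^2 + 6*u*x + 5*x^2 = (u + x)*(u + 5*x)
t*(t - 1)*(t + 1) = t^3 - t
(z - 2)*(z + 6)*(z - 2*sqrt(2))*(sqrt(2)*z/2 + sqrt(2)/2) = sqrt(2)*z^4/2 - 2*z^3 + 5*sqrt(2)*z^3/2 - 10*z^2 - 4*sqrt(2)*z^2 - 6*sqrt(2)*z + 16*z + 24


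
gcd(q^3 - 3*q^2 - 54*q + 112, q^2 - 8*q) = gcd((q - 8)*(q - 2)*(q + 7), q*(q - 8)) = q - 8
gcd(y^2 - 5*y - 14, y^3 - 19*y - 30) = y + 2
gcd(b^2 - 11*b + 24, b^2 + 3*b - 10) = 1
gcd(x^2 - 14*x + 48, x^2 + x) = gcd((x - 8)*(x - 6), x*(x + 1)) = 1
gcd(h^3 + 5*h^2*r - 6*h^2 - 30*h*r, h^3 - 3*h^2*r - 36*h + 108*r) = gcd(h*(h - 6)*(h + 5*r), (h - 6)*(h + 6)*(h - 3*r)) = h - 6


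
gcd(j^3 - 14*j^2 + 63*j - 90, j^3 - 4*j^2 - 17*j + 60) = j^2 - 8*j + 15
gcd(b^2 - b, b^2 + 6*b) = b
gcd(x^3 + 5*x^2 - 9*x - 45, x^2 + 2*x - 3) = x + 3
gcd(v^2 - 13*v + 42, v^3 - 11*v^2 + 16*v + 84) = v^2 - 13*v + 42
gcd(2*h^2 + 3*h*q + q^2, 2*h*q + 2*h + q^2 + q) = 2*h + q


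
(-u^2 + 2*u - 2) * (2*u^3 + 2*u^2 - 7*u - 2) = -2*u^5 + 2*u^4 + 7*u^3 - 16*u^2 + 10*u + 4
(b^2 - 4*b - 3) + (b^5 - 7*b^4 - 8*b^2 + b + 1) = b^5 - 7*b^4 - 7*b^2 - 3*b - 2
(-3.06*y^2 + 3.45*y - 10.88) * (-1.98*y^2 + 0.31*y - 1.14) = 6.0588*y^4 - 7.7796*y^3 + 26.1003*y^2 - 7.3058*y + 12.4032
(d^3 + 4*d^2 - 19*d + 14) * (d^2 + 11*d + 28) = d^5 + 15*d^4 + 53*d^3 - 83*d^2 - 378*d + 392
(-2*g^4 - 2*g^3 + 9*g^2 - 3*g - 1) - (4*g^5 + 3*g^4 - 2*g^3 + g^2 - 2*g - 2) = -4*g^5 - 5*g^4 + 8*g^2 - g + 1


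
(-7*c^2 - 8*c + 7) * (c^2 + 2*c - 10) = -7*c^4 - 22*c^3 + 61*c^2 + 94*c - 70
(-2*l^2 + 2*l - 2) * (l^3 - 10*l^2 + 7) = -2*l^5 + 22*l^4 - 22*l^3 + 6*l^2 + 14*l - 14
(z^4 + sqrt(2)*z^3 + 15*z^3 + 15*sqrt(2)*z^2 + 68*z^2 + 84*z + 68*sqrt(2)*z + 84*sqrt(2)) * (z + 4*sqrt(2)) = z^5 + 5*sqrt(2)*z^4 + 15*z^4 + 76*z^3 + 75*sqrt(2)*z^3 + 204*z^2 + 340*sqrt(2)*z^2 + 544*z + 420*sqrt(2)*z + 672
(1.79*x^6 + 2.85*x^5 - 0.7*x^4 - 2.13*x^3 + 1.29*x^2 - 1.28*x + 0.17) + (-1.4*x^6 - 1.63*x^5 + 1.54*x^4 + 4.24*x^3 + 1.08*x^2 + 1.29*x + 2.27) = 0.39*x^6 + 1.22*x^5 + 0.84*x^4 + 2.11*x^3 + 2.37*x^2 + 0.01*x + 2.44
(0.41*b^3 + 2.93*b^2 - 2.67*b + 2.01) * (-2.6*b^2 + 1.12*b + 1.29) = -1.066*b^5 - 7.1588*b^4 + 10.7525*b^3 - 4.4367*b^2 - 1.1931*b + 2.5929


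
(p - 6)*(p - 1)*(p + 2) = p^3 - 5*p^2 - 8*p + 12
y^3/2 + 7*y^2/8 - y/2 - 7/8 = (y/2 + 1/2)*(y - 1)*(y + 7/4)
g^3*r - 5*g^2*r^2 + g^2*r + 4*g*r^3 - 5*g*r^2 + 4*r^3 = (g - 4*r)*(g - r)*(g*r + r)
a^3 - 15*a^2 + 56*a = a*(a - 8)*(a - 7)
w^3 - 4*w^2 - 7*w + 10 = (w - 5)*(w - 1)*(w + 2)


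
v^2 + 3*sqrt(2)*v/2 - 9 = (v - 3*sqrt(2)/2)*(v + 3*sqrt(2))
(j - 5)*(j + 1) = j^2 - 4*j - 5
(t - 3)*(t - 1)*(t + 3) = t^3 - t^2 - 9*t + 9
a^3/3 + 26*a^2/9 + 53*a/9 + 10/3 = (a/3 + 1/3)*(a + 5/3)*(a + 6)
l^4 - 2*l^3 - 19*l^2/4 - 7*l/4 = l*(l - 7/2)*(l + 1/2)*(l + 1)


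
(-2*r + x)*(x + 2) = -2*r*x - 4*r + x^2 + 2*x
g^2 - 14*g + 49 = (g - 7)^2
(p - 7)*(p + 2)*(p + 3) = p^3 - 2*p^2 - 29*p - 42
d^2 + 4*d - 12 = (d - 2)*(d + 6)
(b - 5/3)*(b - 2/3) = b^2 - 7*b/3 + 10/9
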